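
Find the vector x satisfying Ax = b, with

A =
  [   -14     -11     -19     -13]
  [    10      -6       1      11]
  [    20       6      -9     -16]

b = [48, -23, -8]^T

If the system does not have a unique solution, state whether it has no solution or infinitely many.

infinitely many solutions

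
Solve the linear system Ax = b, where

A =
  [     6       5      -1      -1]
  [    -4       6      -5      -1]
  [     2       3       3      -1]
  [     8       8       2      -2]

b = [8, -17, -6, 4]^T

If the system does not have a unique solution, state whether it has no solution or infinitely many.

Row-reduce:
R1 ← R1 / (6).
R2 ← R2 + 4·R1.
R3 ← R3 − 2·R1.
R4 ← R4 − 8·R1.
R2 ← R2 / (28/3).
R1 ← R1 − 5/6·R2.
R3 ← R3 − 4/3·R2.
R4 ← R4 − 4/3·R2.
R3 ← R3 / (29/7).
R1 ← R1 − 19/56·R3.
R2 ← R2 + 17/28·R3.
R4 ← R4 − 29/7·R3.
Row 4 reduces to 0 = 2, a contradiction. The system is inconsistent.

no solution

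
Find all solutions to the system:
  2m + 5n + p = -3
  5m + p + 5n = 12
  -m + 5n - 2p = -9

Row-reduce the augmented matrix:
R1 ← R1 / (2).
R2 ← R2 − 5·R1.
R3 ← R3 + 1·R1.
R2 ← R2 / (-15/2).
R1 ← R1 − 5/2·R2.
R3 ← R3 − 15/2·R2.
R3 ← R3 / (-3).
R2 ← R2 − 1/5·R3.
Reading off the reduced rows gives m = 5, n = -2, p = -3.

m = 5, n = -2, p = -3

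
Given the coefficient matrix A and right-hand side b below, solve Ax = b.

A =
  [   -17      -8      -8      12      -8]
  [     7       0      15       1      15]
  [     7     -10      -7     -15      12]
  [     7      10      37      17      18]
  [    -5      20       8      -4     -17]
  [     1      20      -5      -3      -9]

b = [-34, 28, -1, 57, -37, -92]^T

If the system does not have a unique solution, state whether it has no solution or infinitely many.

x_1 = 6, x_2 = -6, x_3 = 4, x_4 = 1, x_5 = -5

Row-reduce the augmented matrix:
R1 ← R1 / (-17).
R2 ← R2 − 7·R1.
R3 ← R3 − 7·R1.
R4 ← R4 − 7·R1.
R5 ← R5 + 5·R1.
R6 ← R6 − 1·R1.
R2 ← R2 / (-56/17).
R1 ← R1 − 8/17·R2.
R3 ← R3 + 226/17·R2.
R4 ← R4 − 114/17·R2.
R5 ← R5 − 380/17·R2.
R6 ← R6 − 332/17·R2.
R3 ← R3 / (-1611/28).
R1 ← R1 − 15/7·R3.
R2 ← R2 + 199/56·R3.
R4 ← R4 − 1611/28·R3.
R5 ← R5 − 1257/14·R3.
R6 ← R6 − 895/14·R3.
Swap R4 and R5.
R4 ← R4 / (-10916/537).
R1 ← R1 + 604/537·R4.
R2 ← R2 − 481/1611·R4.
R3 ← R3 − 953/1611·R4.
R6 ← R6 + 44/9·R4.
Swap R5 and R6.
R5 ← R5 / (130933/8187).
R1 ← R1 − 1229/2729·R5.
R2 ← R2 + 36193/32748·R5.
R3 ← R3 − 26365/32748·R5.
R4 ← R4 + 2497/10916·R5.
R6 reduces to 0 = 0, so the extra equation is consistent.
Reading off the reduced rows gives x_1 = 6, x_2 = -6, x_3 = 4, x_4 = 1, x_5 = -5.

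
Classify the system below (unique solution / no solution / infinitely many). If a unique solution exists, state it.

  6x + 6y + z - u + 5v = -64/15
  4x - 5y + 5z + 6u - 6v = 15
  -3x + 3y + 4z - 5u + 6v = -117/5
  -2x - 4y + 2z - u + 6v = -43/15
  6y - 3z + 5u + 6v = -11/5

x = 5/3, y = -5/3, z = -8/5, u = 1, v = -1/3

Row-reduce the augmented matrix:
R1 ← R1 / (6).
R2 ← R2 − 4·R1.
R3 ← R3 + 3·R1.
R4 ← R4 + 2·R1.
R2 ← R2 / (-9).
R1 ← R1 − 1·R2.
R3 ← R3 − 6·R2.
R4 ← R4 + 2·R2.
R5 ← R5 − 6·R2.
R3 ← R3 / (133/18).
R1 ← R1 − 35/54·R3.
R2 ← R2 + 13/27·R3.
R4 ← R4 − 37/27·R3.
R5 ← R5 + 1/9·R3.
R4 ← R4 / (-55/21).
R1 ← R1 − 2/3·R4.
R2 ← R2 + 17/21·R4.
R3 ← R3 + 1/7·R4.
R5 ← R5 − 66/7·R4.
R5 ← R5 / (3169/95).
R1 ← R1 − 187/95·R5.
R2 ← R2 + 161/95·R5.
R3 ← R3 + 1/5·R5.
R4 ← R4 + 338/95·R5.
Reading off the reduced rows gives x = 5/3, y = -5/3, z = -8/5, u = 1, v = -1/3.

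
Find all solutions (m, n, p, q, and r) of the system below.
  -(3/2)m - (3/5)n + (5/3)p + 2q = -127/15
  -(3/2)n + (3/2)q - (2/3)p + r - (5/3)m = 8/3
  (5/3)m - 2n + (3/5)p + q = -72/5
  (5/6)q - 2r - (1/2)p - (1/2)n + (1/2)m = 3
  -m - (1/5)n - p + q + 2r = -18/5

Row-reduce the augmented matrix:
R1 ← R1 / (-3/2).
R2 ← R2 + 5/3·R1.
R3 ← R3 − 5/3·R1.
R4 ← R4 − 1/2·R1.
R5 ← R5 + 1·R1.
R2 ← R2 / (-5/6).
R1 ← R1 − 2/5·R2.
R3 ← R3 + 8/3·R2.
R4 ← R4 + 7/10·R2.
R5 ← R5 − 1/5·R2.
R3 ← R3 / (473/45).
R1 ← R1 + 58/25·R3.
R2 ← R2 − 136/45·R3.
R4 ← R4 − 977/450·R3.
R5 ← R5 + 611/225·R3.
R4 ← R4 / (68377/70950).
R1 ← R1 + 5424/11825·R4.
R2 ← R2 + 1713/2365·R4.
R3 ← R3 − 249/473·R4.
R5 ← R5 − 10913/11825·R4.
R5 ← R5 / (239314/68377).
R1 ← R1 + 86388/68377·R5.
R2 ← R2 + 131120/68377·R5.
R3 ← R3 − 60570/68377·R5.
R4 ← R4 + 154602/68377·R5.
Reading off the reduced rows gives m = -6, n = -2, p = -4, q = -6, r = -4.

m = -6, n = -2, p = -4, q = -6, r = -4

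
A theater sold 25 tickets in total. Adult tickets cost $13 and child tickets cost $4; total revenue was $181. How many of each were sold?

Let a = adult tickets, c = child tickets.
  a + c = 25
  13a + 4c = 181
Row-reduce the augmented matrix:
R2 ← R2 − 13·R1.
R2 ← R2 / (-9).
R1 ← R1 − 1·R2.
Reading off the reduced rows gives a = 9, c = 16.

adult tickets: 9, child tickets: 16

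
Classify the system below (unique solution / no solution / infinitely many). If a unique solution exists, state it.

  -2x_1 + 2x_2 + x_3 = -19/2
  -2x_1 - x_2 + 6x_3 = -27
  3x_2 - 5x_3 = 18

no solution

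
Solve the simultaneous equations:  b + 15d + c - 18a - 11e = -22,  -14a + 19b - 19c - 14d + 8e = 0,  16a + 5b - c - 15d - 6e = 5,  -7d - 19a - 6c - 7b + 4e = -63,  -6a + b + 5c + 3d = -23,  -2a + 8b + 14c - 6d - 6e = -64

Row-reduce the augmented matrix:
R1 ← R1 / (-18).
R2 ← R2 + 14·R1.
R3 ← R3 − 16·R1.
R4 ← R4 + 19·R1.
R5 ← R5 + 6·R1.
R6 ← R6 + 2·R1.
R2 ← R2 / (164/9).
R1 ← R1 + 1/18·R2.
R3 ← R3 − 53/9·R2.
R4 ← R4 + 145/18·R2.
R5 ← R5 − 2/3·R2.
R6 ← R6 − 71/9·R2.
R3 ← R3 / (515/82).
R1 ← R1 + 19/164·R3.
R2 ← R2 + 89/82·R3.
R4 ← R4 + 2591/164·R3.
R5 ← R5 − 221/41·R3.
R6 ← R6 − 1841/82·R3.
R4 ← R4 / (-9016/515).
R1 ← R1 + 813/1030·R4.
R2 ← R2 + 271/1030·R4.
R3 ← R3 − 1087/1030·R4.
R5 ← R5 + 3476/515·R4.
R6 ← R6 + 10428/515·R4.
R5 ← R5 / (148063/4508).
R1 ← R1 − 58939/36064·R5.
R2 ← R2 + 82535/36064·R5.
R3 ← R3 + 187017/36064·R5.
R4 ← R4 − 31125/18032·R5.
R6 ← R6 − 444189/4508·R5.
R6 reduces to 0 = 0, so the extra equation is consistent.
Reading off the reduced rows gives a = 3, b = 1, c = -3, d = 3, e = 1.

a = 3, b = 1, c = -3, d = 3, e = 1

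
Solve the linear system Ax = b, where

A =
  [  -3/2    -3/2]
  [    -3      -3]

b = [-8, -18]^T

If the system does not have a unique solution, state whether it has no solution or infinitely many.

Row-reduce:
R1 ← R1 / (-3/2).
R2 ← R2 + 3·R1.
Row 2 reduces to 0 = -2, a contradiction. The system is inconsistent.

no solution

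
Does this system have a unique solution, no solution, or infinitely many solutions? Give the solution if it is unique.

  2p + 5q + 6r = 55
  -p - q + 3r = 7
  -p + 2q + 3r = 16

p = 5, q = 3, r = 5

Row-reduce the augmented matrix:
R1 ← R1 / (2).
R2 ← R2 + 1·R1.
R3 ← R3 + 1·R1.
R2 ← R2 / (3/2).
R1 ← R1 − 5/2·R2.
R3 ← R3 − 9/2·R2.
R3 ← R3 / (-12).
R1 ← R1 + 7·R3.
R2 ← R2 − 4·R3.
Reading off the reduced rows gives p = 5, q = 3, r = 5.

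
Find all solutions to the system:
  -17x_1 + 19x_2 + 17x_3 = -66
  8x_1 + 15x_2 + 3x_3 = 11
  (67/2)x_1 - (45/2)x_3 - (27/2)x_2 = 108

no solution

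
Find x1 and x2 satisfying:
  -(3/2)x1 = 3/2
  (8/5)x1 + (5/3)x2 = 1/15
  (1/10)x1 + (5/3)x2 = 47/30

x1 = -1, x2 = 1

Row-reduce the augmented matrix:
R1 ← R1 / (-3/2).
R2 ← R2 − 8/5·R1.
R3 ← R3 − 1/10·R1.
R2 ← R2 / (5/3).
R3 ← R3 − 5/3·R2.
R3 reduces to 0 = 0, so the extra equation is consistent.
Reading off the reduced rows gives x1 = -1, x2 = 1.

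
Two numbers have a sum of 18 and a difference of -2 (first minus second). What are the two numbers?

first number: 8, second number: 10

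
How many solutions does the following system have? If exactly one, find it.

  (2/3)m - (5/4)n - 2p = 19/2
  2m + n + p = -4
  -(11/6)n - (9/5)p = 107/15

m = 0, n = 2, p = -6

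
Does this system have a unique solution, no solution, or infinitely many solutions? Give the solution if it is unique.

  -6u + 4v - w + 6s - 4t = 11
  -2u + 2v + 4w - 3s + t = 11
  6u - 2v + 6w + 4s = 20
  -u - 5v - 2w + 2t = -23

infinitely many solutions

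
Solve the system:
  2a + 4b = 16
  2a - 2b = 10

a = 6, b = 1

Row-reduce the augmented matrix:
R1 ← R1 / (2).
R2 ← R2 − 2·R1.
R2 ← R2 / (-6).
R1 ← R1 − 2·R2.
Reading off the reduced rows gives a = 6, b = 1.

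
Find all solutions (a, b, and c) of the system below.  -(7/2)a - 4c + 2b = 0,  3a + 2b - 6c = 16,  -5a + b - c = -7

no solution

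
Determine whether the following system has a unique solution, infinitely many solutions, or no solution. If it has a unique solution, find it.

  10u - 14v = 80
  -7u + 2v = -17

Row-reduce the augmented matrix:
R1 ← R1 / (10).
R2 ← R2 + 7·R1.
R2 ← R2 / (-39/5).
R1 ← R1 + 7/5·R2.
Reading off the reduced rows gives u = 1, v = -5.

u = 1, v = -5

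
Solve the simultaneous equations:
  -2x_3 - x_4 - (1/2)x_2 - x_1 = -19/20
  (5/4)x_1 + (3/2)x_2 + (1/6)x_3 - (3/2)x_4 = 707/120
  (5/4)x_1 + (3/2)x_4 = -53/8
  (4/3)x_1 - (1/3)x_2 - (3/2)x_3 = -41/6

Row-reduce the augmented matrix:
R1 ← R1 / (-1).
R2 ← R2 − 5/4·R1.
R3 ← R3 − 5/4·R1.
R4 ← R4 − 4/3·R1.
R2 ← R2 / (7/8).
R1 ← R1 − 1/2·R2.
R3 ← R3 + 5/8·R2.
R4 ← R4 + 1·R2.
R3 ← R3 / (-25/6).
R1 ← R1 − 10/3·R3.
R2 ← R2 + 8/3·R3.
R4 ← R4 + 41/6·R3.
R4 ← R4 / (-874/525).
R1 ← R1 − 6/5·R4.
R2 ← R2 + 358/175·R4.
R3 ← R3 − 72/175·R4.
Reading off the reduced rows gives x_1 = -2, x_2 = 13/5, x_3 = 11/5, x_4 = -11/4.

x_1 = -2, x_2 = 13/5, x_3 = 11/5, x_4 = -11/4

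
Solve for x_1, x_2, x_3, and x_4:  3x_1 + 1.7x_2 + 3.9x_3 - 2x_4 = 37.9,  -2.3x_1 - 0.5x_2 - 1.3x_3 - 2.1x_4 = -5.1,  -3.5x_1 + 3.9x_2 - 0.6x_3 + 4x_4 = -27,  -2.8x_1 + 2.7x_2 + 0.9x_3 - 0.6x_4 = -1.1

x_1 = 5, x_2 = 3, x_3 = 2, x_4 = -5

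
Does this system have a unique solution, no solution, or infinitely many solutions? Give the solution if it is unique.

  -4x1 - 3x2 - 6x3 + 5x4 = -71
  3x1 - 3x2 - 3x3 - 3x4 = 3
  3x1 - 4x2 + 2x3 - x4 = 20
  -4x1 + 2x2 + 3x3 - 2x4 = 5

x1 = 5, x2 = 2, x3 = 5, x4 = -3

Row-reduce the augmented matrix:
R1 ← R1 / (-4).
R2 ← R2 − 3·R1.
R3 ← R3 − 3·R1.
R4 ← R4 + 4·R1.
R2 ← R2 / (-21/4).
R1 ← R1 − 3/4·R2.
R3 ← R3 + 25/4·R2.
R4 ← R4 − 5·R2.
R3 ← R3 / (45/7).
R1 ← R1 − 3/7·R3.
R2 ← R2 − 10/7·R3.
R4 ← R4 − 13/7·R3.
R4 ← R4 / (-307/45).
R1 ← R1 + 19/15·R4.
R2 ← R2 + 5/9·R4.
R3 ← R3 − 13/45·R4.
Reading off the reduced rows gives x1 = 5, x2 = 2, x3 = 5, x4 = -3.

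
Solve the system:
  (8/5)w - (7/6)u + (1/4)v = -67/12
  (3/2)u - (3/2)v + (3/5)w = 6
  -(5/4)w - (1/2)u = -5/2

u = 5, v = 1, w = 0

Row-reduce the augmented matrix:
R1 ← R1 / (-7/6).
R2 ← R2 − 3/2·R1.
R3 ← R3 + 1/2·R1.
R2 ← R2 / (-33/28).
R1 ← R1 + 3/14·R2.
R3 ← R3 + 3/28·R2.
R3 ← R3 / (-479/220).
R1 ← R1 + 102/55·R3.
R2 ← R2 + 124/55·R3.
Reading off the reduced rows gives u = 5, v = 1, w = 0.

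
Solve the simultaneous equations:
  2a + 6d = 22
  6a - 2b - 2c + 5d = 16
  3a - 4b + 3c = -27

infinitely many solutions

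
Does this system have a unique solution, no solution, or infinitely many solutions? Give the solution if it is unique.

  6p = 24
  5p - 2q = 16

Row-reduce the augmented matrix:
R1 ← R1 / (6).
R2 ← R2 − 5·R1.
R2 ← R2 / (-2).
Reading off the reduced rows gives p = 4, q = 2.

p = 4, q = 2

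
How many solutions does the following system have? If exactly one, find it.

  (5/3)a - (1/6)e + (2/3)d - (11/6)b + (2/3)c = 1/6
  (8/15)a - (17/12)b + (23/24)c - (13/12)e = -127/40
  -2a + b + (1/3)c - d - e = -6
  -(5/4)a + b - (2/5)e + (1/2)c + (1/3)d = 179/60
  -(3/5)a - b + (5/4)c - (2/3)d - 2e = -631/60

no solution

Row-reduce:
R1 ← R1 / (5/3).
R2 ← R2 − 8/15·R1.
R3 ← R3 + 2·R1.
R4 ← R4 + 5/4·R1.
R5 ← R5 + 3/5·R1.
R2 ← R2 / (-83/100).
R1 ← R1 + 11/10·R2.
R3 ← R3 + 6/5·R2.
R4 ← R4 + 3/8·R2.
R5 ← R5 + 83/50·R2.
R3 ← R3 / (14/249).
R1 ← R1 + 195/332·R3.
R2 ← R2 + 149/166·R3.
R4 ← R4 − 881/1328·R3.
R4 ← R4 / (-235/672).
R1 ← R1 − 305/168·R4.
R2 ← R2 − 167/84·R4.
R3 ← R3 − 27/14·R4.
Row 5 reduces to 0 = -4, a contradiction. The system is inconsistent.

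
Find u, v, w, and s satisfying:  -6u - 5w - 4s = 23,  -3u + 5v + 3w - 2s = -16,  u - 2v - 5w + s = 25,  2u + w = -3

Row-reduce the augmented matrix:
R1 ← R1 / (-6).
R2 ← R2 + 3·R1.
R3 ← R3 − 1·R1.
R4 ← R4 − 2·R1.
R2 ← R2 / (5).
R3 ← R3 + 2·R2.
R3 ← R3 / (-109/30).
R1 ← R1 − 5/6·R3.
R2 ← R2 − 11/10·R3.
R4 ← R4 + 2/3·R3.
R4 ← R4 / (-152/109).
R1 ← R1 − 81/109·R4.
R2 ← R2 − 11/109·R4.
R3 ← R3 + 10/109·R4.
Reading off the reduced rows gives u = 1, v = 0, w = -5, s = -1.

u = 1, v = 0, w = -5, s = -1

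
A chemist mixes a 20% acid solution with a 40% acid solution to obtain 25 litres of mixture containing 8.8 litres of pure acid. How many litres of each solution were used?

litres of solution A: 6, litres of solution B: 19

Let a = litres of solution A, b = litres of solution B.
  a + b = 25
  (2/5)b + (1/5)a = 44/5
From equation 1: a = 25 − b.
Substitute into equation 2 and solve: b = 19.
Then a = 6.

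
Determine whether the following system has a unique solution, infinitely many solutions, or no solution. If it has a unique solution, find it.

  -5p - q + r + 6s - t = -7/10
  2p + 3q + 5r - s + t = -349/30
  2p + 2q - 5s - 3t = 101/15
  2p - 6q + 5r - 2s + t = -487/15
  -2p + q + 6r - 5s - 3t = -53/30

p = -3, q = 5/2, r = -3, s = -5/3, t = 1/5

Row-reduce the augmented matrix:
R1 ← R1 / (-5).
R2 ← R2 − 2·R1.
R3 ← R3 − 2·R1.
R4 ← R4 − 2·R1.
R5 ← R5 + 2·R1.
R2 ← R2 / (13/5).
R1 ← R1 − 1/5·R2.
R3 ← R3 − 8/5·R2.
R4 ← R4 + 32/5·R2.
R5 ← R5 − 7/5·R2.
R3 ← R3 / (-38/13).
R1 ← R1 + 8/13·R3.
R2 ← R2 − 27/13·R3.
R4 ← R4 − 243/13·R3.
R5 ← R5 − 35/13·R3.
R4 ← R4 / (-695/38).
R1 ← R1 + 11/19·R4.
R2 ← R2 + 73/38·R4.
R3 ← R3 − 45/38·R4.
R5 ← R5 + 431/38·R4.
R5 ← R5 / (5049/695).
R1 ← R1 − 1143/695·R5.
R2 ← R2 + 93/695·R5.
R3 ← R3 + 19/139·R5.
R4 ← R4 − 837/695·R5.
Reading off the reduced rows gives p = -3, q = 5/2, r = -3, s = -5/3, t = 1/5.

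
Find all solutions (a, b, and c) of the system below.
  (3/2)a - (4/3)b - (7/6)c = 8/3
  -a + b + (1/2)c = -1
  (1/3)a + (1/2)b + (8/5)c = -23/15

a = 2, b = 2, c = -2

Row-reduce the augmented matrix:
R1 ← R1 / (3/2).
R2 ← R2 + 1·R1.
R3 ← R3 − 1/3·R1.
R2 ← R2 / (1/9).
R1 ← R1 + 8/9·R2.
R3 ← R3 − 43/54·R2.
R3 ← R3 / (77/20).
R1 ← R1 + 3·R3.
R2 ← R2 + 5/2·R3.
Reading off the reduced rows gives a = 2, b = 2, c = -2.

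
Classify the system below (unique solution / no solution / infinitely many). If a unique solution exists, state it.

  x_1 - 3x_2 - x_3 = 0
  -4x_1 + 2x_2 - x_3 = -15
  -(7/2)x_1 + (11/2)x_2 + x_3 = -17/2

Row-reduce:
R2 ← R2 + 4·R1.
R3 ← R3 + 7/2·R1.
R2 ← R2 / (-10).
R1 ← R1 + 3·R2.
R3 ← R3 + 5·R2.
Row 3 reduces to 0 = -1, a contradiction. The system is inconsistent.

no solution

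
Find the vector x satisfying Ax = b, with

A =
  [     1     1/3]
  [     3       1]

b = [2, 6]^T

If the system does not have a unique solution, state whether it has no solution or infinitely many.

infinitely many solutions

Row-reduce:
R2 ← R2 − 3·R1.
Rank is 1 with 2 unknowns, leaving x_2 free.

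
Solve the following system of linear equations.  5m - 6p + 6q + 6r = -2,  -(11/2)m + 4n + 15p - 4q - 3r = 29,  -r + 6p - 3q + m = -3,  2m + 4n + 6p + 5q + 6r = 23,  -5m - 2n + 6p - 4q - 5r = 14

Row-reduce:
R1 ← R1 / (5).
R2 ← R2 + 11/2·R1.
R3 ← R3 − 1·R1.
R4 ← R4 − 2·R1.
R5 ← R5 + 5·R1.
R2 ← R2 / (4).
R4 ← R4 − 4·R2.
R5 ← R5 + 2·R2.
R3 ← R3 / (36/5).
R1 ← R1 + 6/5·R3.
R2 ← R2 − 21/10·R3.
R5 ← R5 − 21/5·R3.
Swap R4 and R5.
R4 ← R4 / (23/4).
R1 ← R1 − 1/2·R4.
R2 ← R2 − 15/8·R4.
R3 ← R3 + 7/12·R4.
Row 5 reduces to 0 = -3, a contradiction. The system is inconsistent.

no solution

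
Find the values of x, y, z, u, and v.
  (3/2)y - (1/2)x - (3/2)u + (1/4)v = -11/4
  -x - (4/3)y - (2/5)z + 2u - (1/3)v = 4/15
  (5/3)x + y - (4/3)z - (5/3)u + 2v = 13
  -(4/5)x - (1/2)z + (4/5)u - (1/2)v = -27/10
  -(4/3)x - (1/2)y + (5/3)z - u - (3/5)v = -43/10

Row-reduce the augmented matrix:
R1 ← R1 / (-1/2).
R2 ← R2 + 1·R1.
R3 ← R3 − 5/3·R1.
R4 ← R4 + 4/5·R1.
R5 ← R5 + 4/3·R1.
R2 ← R2 / (-13/3).
R1 ← R1 + 3·R2.
R3 ← R3 − 6·R2.
R4 ← R4 + 12/5·R2.
R5 ← R5 + 9/2·R2.
R3 ← R3 / (-368/195).
R1 ← R1 − 18/65·R3.
R2 ← R2 − 6/65·R3.
R4 ← R4 + 181/650·R3.
R5 ← R5 − 406/195·R3.
R4 ← R4 / (723/1840).
R1 ← R1 + 39/92·R4.
R2 ← R2 + 105/92·R4.
R3 ← R3 + 25/184·R4.
R5 ← R5 + 527/276·R4.
R5 ← R5 / (-163391/86760).
R1 ← R1 + 201/482·R5.
R2 ← R2 + 1657/964·R5.
R3 ← R3 + 815/723·R5.
R4 ← R4 + 5051/2892·R5.
Reading off the reduced rows gives x = 1, y = -5, z = -4, u = -3, v = 3.

x = 1, y = -5, z = -4, u = -3, v = 3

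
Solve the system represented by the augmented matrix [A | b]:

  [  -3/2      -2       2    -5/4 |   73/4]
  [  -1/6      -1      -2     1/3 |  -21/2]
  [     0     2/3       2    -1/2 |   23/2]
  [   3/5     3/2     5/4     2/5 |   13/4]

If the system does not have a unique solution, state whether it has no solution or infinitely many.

Row-reduce the augmented matrix:
R1 ← R1 / (-3/2).
R2 ← R2 + 1/6·R1.
R4 ← R4 − 3/5·R1.
R2 ← R2 / (-7/9).
R1 ← R1 − 4/3·R2.
R3 ← R3 − 2/3·R2.
R4 ← R4 − 7/10·R2.
R3 ← R3 / (2/21).
R1 ← R1 + 36/7·R3.
R2 ← R2 − 20/7·R3.
R4 ← R4 − 1/20·R3.
R4 ← R4 / (3/8).
R1 ← R1 + 7/2·R4.
R2 ← R2 − 9/4·R4.
R3 ← R3 + 1·R4.
Reading off the reduced rows gives x_1 = -3, x_2 = 0, x_3 = 5, x_4 = -3.

x_1 = -3, x_2 = 0, x_3 = 5, x_4 = -3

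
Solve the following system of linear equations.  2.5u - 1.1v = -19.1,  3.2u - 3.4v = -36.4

u = -5, v = 6

Row-reduce the augmented matrix:
R1 ← R1 / (5/2).
R2 ← R2 − 16/5·R1.
R2 ← R2 / (-249/125).
R1 ← R1 + 11/25·R2.
Reading off the reduced rows gives u = -5, v = 6.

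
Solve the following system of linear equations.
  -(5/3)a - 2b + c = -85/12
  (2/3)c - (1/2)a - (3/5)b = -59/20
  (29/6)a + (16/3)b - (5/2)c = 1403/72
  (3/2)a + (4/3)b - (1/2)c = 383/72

a = 5/2, b = 1/3, c = -9/4

Row-reduce the augmented matrix:
R1 ← R1 / (-5/3).
R2 ← R2 + 1/2·R1.
R3 ← R3 − 29/6·R1.
R4 ← R4 − 3/2·R1.
Swap R2 and R3.
R2 ← R2 / (-7/15).
R1 ← R1 − 6/5·R2.
R4 ← R4 + 7/15·R2.
R3 ← R3 / (11/30).
R1 ← R1 − 3/7·R3.
R2 ← R2 + 6/7·R3.
R4 reduces to 0 = 0, so the extra equation is consistent.
Reading off the reduced rows gives a = 5/2, b = 1/3, c = -9/4.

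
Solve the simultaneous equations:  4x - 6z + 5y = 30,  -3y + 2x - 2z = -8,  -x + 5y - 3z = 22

Row-reduce the augmented matrix:
R1 ← R1 / (4).
R2 ← R2 − 2·R1.
R3 ← R3 + 1·R1.
R2 ← R2 / (-11/2).
R1 ← R1 − 5/4·R2.
R3 ← R3 − 25/4·R2.
R3 ← R3 / (-37/11).
R1 ← R1 + 14/11·R3.
R2 ← R2 + 2/11·R3.
Reading off the reduced rows gives x = 1, y = 4, z = -1.

x = 1, y = 4, z = -1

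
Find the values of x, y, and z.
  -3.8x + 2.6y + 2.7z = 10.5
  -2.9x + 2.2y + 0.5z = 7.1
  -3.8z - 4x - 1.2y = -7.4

Row-reduce the augmented matrix:
R1 ← R1 / (-19/5).
R2 ← R2 + 29/10·R1.
R3 ← R3 + 4·R1.
R2 ← R2 / (41/190).
R1 ← R1 + 13/19·R2.
R3 ← R3 + 374/95·R2.
R3 ← R3 / (-7198/205).
R1 ← R1 + 232/41·R3.
R2 ← R2 + 593/82·R3.
Reading off the reduced rows gives x = 0, y = 3, z = 1.

x = 0, y = 3, z = 1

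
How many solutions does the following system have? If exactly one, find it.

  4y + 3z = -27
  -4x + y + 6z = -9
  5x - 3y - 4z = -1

x = -6, y = -3, z = -5

Row-reduce the augmented matrix:
Swap R1 and R2.
R1 ← R1 / (-4).
R3 ← R3 − 5·R1.
R2 ← R2 / (4).
R1 ← R1 + 1/4·R2.
R3 ← R3 + 7/4·R2.
R3 ← R3 / (77/16).
R1 ← R1 + 21/16·R3.
R2 ← R2 − 3/4·R3.
Reading off the reduced rows gives x = -6, y = -3, z = -5.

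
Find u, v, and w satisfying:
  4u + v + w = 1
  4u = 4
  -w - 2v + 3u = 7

u = 1, v = -1, w = -2

Row-reduce the augmented matrix:
R1 ← R1 / (4).
R2 ← R2 − 4·R1.
R3 ← R3 − 3·R1.
R2 ← R2 / (-1).
R1 ← R1 − 1/4·R2.
R3 ← R3 + 11/4·R2.
R2 ← R2 − 1·R3.
Reading off the reduced rows gives u = 1, v = -1, w = -2.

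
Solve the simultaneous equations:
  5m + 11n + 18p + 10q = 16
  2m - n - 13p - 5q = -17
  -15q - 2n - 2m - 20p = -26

infinitely many solutions

Row-reduce:
R1 ← R1 / (5).
R2 ← R2 − 2·R1.
R3 ← R3 + 2·R1.
R2 ← R2 / (-27/5).
R1 ← R1 − 11/5·R2.
R3 ← R3 − 12/5·R2.
R3 ← R3 / (-196/9).
R1 ← R1 + 125/27·R3.
R2 ← R2 − 101/27·R3.
Rank is 3 with 4 unknowns, leaving q free.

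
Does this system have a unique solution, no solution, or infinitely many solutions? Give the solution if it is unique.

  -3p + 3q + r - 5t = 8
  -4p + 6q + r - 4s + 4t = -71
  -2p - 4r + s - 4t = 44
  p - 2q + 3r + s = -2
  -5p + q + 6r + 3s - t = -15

p = 1, q = -3, r = -5, s = 6, t = -5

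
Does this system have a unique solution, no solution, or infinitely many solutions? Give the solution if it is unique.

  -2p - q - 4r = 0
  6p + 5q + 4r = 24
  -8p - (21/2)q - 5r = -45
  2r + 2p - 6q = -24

Row-reduce:
R1 ← R1 / (-2).
R2 ← R2 − 6·R1.
R3 ← R3 + 8·R1.
R4 ← R4 − 2·R1.
R2 ← R2 / (2).
R1 ← R1 − 1/2·R2.
R3 ← R3 + 13/2·R2.
R4 ← R4 + 7·R2.
R3 ← R3 / (-15).
R1 ← R1 − 4·R3.
R2 ← R2 + 4·R3.
R4 ← R4 + 30·R3.
Row 4 reduces to 0 = -6, a contradiction. The system is inconsistent.

no solution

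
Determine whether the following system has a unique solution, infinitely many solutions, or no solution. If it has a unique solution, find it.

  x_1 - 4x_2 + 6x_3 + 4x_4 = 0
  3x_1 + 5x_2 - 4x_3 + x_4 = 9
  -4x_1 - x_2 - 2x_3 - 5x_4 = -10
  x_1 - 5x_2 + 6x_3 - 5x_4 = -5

no solution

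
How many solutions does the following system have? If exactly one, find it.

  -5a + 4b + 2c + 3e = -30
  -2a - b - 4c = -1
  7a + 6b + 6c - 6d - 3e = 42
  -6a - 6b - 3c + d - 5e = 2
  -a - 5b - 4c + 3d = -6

infinitely many solutions

Row-reduce:
R1 ← R1 / (-5).
R2 ← R2 + 2·R1.
R3 ← R3 − 7·R1.
R4 ← R4 + 6·R1.
R5 ← R5 + 1·R1.
R2 ← R2 / (-13/5).
R1 ← R1 + 4/5·R2.
R3 ← R3 − 58/5·R2.
R4 ← R4 + 54/5·R2.
R5 ← R5 + 29/5·R2.
R3 ← R3 / (-164/13).
R1 ← R1 − 14/13·R3.
R2 ← R2 − 24/13·R3.
R4 ← R4 − 189/13·R3.
R5 ← R5 − 82/13·R3.
R4 ← R4 / (-485/82).
R1 ← R1 + 21/41·R4.
R2 ← R2 + 36/41·R4.
R3 ← R3 − 39/82·R4.
Rank is 4 with 5 unknowns, leaving e free.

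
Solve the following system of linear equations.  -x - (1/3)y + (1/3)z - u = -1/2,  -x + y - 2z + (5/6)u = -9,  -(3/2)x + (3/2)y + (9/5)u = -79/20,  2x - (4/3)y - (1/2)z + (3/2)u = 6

x = 4/3, y = -5/2, z = 3, u = 1

Row-reduce the augmented matrix:
R1 ← R1 / (-1).
R2 ← R2 + 1·R1.
R3 ← R3 + 3/2·R1.
R4 ← R4 − 2·R1.
R2 ← R2 / (4/3).
R1 ← R1 − 1/3·R2.
R3 ← R3 − 2·R2.
R4 ← R4 + 2·R2.
R3 ← R3 / (3).
R1 ← R1 − 1/4·R3.
R2 ← R2 + 7/4·R3.
R4 ← R4 + 10/3·R3.
R4 ← R4 / (103/36).
R1 ← R1 − 119/240·R4.
R2 ← R2 − 407/240·R4.
R3 ← R3 − 11/60·R4.
Reading off the reduced rows gives x = 4/3, y = -5/2, z = 3, u = 1.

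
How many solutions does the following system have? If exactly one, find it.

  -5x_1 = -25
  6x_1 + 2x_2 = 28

Row-reduce the augmented matrix:
R1 ← R1 / (-5).
R2 ← R2 − 6·R1.
R2 ← R2 / (2).
Reading off the reduced rows gives x_1 = 5, x_2 = -1.

x_1 = 5, x_2 = -1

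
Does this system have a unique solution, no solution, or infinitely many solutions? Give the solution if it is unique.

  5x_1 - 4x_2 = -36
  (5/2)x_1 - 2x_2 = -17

Row-reduce:
R1 ← R1 / (5).
R2 ← R2 − 5/2·R1.
Row 2 reduces to 0 = 1, a contradiction. The system is inconsistent.

no solution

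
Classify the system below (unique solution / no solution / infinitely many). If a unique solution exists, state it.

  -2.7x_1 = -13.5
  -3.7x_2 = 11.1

x_1 = 5, x_2 = -3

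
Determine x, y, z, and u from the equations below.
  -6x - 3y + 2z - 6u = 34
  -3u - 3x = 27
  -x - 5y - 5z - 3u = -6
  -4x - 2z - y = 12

x = -4, y = 6, z = -1, u = -5

Row-reduce the augmented matrix:
R1 ← R1 / (-6).
R2 ← R2 + 3·R1.
R3 ← R3 + 1·R1.
R4 ← R4 + 4·R1.
R2 ← R2 / (3/2).
R1 ← R1 − 1/2·R2.
R3 ← R3 + 9/2·R2.
R4 ← R4 − 1·R2.
R3 ← R3 / (-25/3).
R2 ← R2 + 2/3·R3.
R4 ← R4 + 8/3·R3.
R4 ← R4 / (116/25).
R1 ← R1 − 1·R4.
R2 ← R2 − 4/25·R4.
R3 ← R3 − 6/25·R4.
Reading off the reduced rows gives x = -4, y = 6, z = -1, u = -5.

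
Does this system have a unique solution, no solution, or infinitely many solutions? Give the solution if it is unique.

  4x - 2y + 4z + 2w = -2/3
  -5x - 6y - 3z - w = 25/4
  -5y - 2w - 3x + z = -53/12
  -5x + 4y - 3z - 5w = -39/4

x = 5/4, y = -1, z = -8/3, w = 3/2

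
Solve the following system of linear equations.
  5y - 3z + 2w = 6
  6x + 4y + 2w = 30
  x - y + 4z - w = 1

Row-reduce:
Swap R1 and R2.
R1 ← R1 / (6).
R3 ← R3 − 1·R1.
R2 ← R2 / (5).
R1 ← R1 − 2/3·R2.
R3 ← R3 + 5/3·R2.
R3 ← R3 / (3).
R1 ← R1 − 2/5·R3.
R2 ← R2 + 3/5·R3.
Rank is 3 with 4 unknowns, leaving w free.

infinitely many solutions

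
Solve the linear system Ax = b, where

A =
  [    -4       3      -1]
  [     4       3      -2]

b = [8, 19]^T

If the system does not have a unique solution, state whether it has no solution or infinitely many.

infinitely many solutions

Row-reduce:
R1 ← R1 / (-4).
R2 ← R2 − 4·R1.
R2 ← R2 / (6).
R1 ← R1 + 3/4·R2.
Rank is 2 with 3 unknowns, leaving x_3 free.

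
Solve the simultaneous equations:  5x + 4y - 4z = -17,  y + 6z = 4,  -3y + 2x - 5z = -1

Row-reduce the augmented matrix:
R1 ← R1 / (5).
R3 ← R3 − 2·R1.
R1 ← R1 − 4/5·R2.
R3 ← R3 + 23/5·R2.
R3 ← R3 / (121/5).
R1 ← R1 + 28/5·R3.
R2 ← R2 − 6·R3.
Reading off the reduced rows gives x = -1, y = -2, z = 1.

x = -1, y = -2, z = 1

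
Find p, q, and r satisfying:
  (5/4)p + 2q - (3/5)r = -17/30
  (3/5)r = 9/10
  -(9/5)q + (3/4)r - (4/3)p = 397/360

p = -4/3, q = 1, r = 3/2

Row-reduce the augmented matrix:
R1 ← R1 / (5/4).
R3 ← R3 + 4/3·R1.
Swap R2 and R3.
R2 ← R2 / (1/3).
R1 ← R1 − 8/5·R2.
R3 ← R3 / (3/5).
R1 ← R1 + 126/125·R3.
R2 ← R2 − 33/100·R3.
Reading off the reduced rows gives p = -4/3, q = 1, r = 3/2.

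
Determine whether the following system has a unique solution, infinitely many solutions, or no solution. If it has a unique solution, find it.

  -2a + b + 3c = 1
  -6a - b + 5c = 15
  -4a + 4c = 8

infinitely many solutions

Row-reduce:
R1 ← R1 / (-2).
R2 ← R2 + 6·R1.
R3 ← R3 + 4·R1.
R2 ← R2 / (-4).
R1 ← R1 + 1/2·R2.
R3 ← R3 + 2·R2.
Rank is 2 with 3 unknowns, leaving c free.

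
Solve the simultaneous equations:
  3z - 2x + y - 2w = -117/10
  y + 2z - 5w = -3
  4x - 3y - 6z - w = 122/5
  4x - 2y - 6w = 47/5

Row-reduce the augmented matrix:
R1 ← R1 / (-2).
R3 ← R3 − 4·R1.
R4 ← R4 − 4·R1.
R1 ← R1 + 1/2·R2.
R3 ← R3 + 1·R2.
R3 ← R3 / (2).
R1 ← R1 + 1/2·R3.
R2 ← R2 − 2·R3.
R4 ← R4 − 6·R3.
R4 ← R4 / (20).
R1 ← R1 + 4·R4.
R2 ← R2 − 5·R4.
R3 ← R3 + 5·R4.
Reading off the reduced rows gives x = 9/4, y = 1, z = -3, w = -2/5.

x = 9/4, y = 1, z = -3, w = -2/5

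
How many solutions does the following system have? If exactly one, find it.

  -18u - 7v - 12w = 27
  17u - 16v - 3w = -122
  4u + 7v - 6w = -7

u = -4, v = 3, w = 2

Row-reduce the augmented matrix:
R1 ← R1 / (-18).
R2 ← R2 − 17·R1.
R3 ← R3 − 4·R1.
R2 ← R2 / (-407/18).
R1 ← R1 − 7/18·R2.
R3 ← R3 − 49/9·R2.
R3 ← R3 / (-4932/407).
R1 ← R1 − 171/407·R3.
R2 ← R2 − 258/407·R3.
Reading off the reduced rows gives u = -4, v = 3, w = 2.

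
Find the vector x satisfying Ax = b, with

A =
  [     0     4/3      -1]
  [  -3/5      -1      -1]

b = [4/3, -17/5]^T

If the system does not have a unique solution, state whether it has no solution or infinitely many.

infinitely many solutions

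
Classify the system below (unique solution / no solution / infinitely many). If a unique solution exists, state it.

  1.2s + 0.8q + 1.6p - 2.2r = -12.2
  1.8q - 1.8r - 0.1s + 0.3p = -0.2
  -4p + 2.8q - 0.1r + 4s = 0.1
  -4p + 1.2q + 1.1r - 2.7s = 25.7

Row-reduce the augmented matrix:
R1 ← R1 / (8/5).
R2 ← R2 − 3/10·R1.
R3 ← R3 + 4·R1.
R4 ← R4 + 4·R1.
R2 ← R2 / (33/20).
R1 ← R1 − 1/2·R2.
R3 ← R3 − 24/5·R2.
R4 ← R4 − 16/5·R2.
R3 ← R3 / (-86/55).
R1 ← R1 + 21/22·R3.
R2 ← R2 + 37/44·R3.
R4 ← R4 + 94/55·R3.
R4 ← R4 / (-10003/1290).
R1 ← R1 + 2065/516·R4.
R2 ← R2 + 4613/1032·R4.
R3 ← R3 + 437/86·R4.
Reading off the reduced rows gives p = -2, q = 3, r = 3, s = -4.

p = -2, q = 3, r = 3, s = -4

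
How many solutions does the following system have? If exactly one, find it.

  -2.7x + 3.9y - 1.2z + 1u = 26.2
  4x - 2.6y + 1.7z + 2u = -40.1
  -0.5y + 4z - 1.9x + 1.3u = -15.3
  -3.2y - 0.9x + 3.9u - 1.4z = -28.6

Row-reduce the augmented matrix:
R1 ← R1 / (-27/10).
R2 ← R2 − 4·R1.
R3 ← R3 + 19/10·R1.
R4 ← R4 + 9/10·R1.
R2 ← R2 / (143/45).
R1 ← R1 + 13/9·R2.
R3 ← R3 + 146/45·R2.
R4 ← R4 + 9/2·R2.
R3 ← R3 / (3407/715).
R1 ← R1 − 9/22·R3.
R2 ← R2 + 7/286·R3.
R4 ← R4 + 635/572·R3.
R4 ← R4 / (3869171/408840).
R1 ← R1 − 34987/40884·R4.
R2 ← R2 − 15221/13628·R4.
R3 ← R3 − 17807/20442·R4.
Reading off the reduced rows gives x = -3, y = 5, z = -3, u = -5.

x = -3, y = 5, z = -3, u = -5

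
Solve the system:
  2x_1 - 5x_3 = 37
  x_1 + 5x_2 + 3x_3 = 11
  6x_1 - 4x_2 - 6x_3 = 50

Row-reduce the augmented matrix:
R1 ← R1 / (2).
R2 ← R2 − 1·R1.
R3 ← R3 − 6·R1.
R2 ← R2 / (5).
R3 ← R3 + 4·R2.
R3 ← R3 / (67/5).
R1 ← R1 + 5/2·R3.
R2 ← R2 − 11/10·R3.
Reading off the reduced rows gives x_1 = 6, x_2 = 4, x_3 = -5.

x_1 = 6, x_2 = 4, x_3 = -5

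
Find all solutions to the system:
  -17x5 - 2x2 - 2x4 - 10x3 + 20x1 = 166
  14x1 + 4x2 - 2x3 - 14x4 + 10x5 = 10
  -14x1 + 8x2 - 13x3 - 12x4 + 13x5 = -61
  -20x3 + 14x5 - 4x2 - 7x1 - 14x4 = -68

infinitely many solutions

Row-reduce:
R1 ← R1 / (20).
R2 ← R2 − 14·R1.
R3 ← R3 + 14·R1.
R4 ← R4 + 7·R1.
R2 ← R2 / (27/5).
R1 ← R1 + 1/10·R2.
R3 ← R3 − 33/5·R2.
R4 ← R4 + 47/10·R2.
R3 ← R3 / (-235/9).
R1 ← R1 + 11/27·R3.
R2 ← R2 − 25/27·R3.
R4 ← R4 + 517/27·R3.
R4 ← R4 / (-407/15).
R1 ← R1 + 257/705·R4.
R2 ← R2 + 319/141·R4.
R3 ← R3 + 18/235·R4.
Rank is 4 with 5 unknowns, leaving x5 free.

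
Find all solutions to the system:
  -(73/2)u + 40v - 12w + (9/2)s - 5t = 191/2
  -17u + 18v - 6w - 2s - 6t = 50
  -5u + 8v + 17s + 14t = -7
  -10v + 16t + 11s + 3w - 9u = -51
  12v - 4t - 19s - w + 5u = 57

no solution

Row-reduce:
R1 ← R1 / (-73/2).
R2 ← R2 + 17·R1.
R3 ← R3 + 5·R1.
R4 ← R4 + 9·R1.
R5 ← R5 − 5·R1.
R2 ← R2 / (-46/73).
R1 ← R1 + 80/73·R2.
R3 ← R3 − 184/73·R2.
R4 ← R4 + 1450/73·R2.
R5 ← R5 − 1276/73·R2.
Swap R3 and R4.
R3 ← R3 / (435/23).
R1 ← R1 − 24/23·R3.
R2 ← R2 − 15/23·R3.
R5 ← R5 + 323/23·R3.
Swap R4 and R5.
R4 ← R4 / (-12523/435).
R1 ← R1 + 97/145·R4.
R2 ← R2 − 99/58·R4.
R3 ← R3 − 3197/435·R4.
Row 5 reduces to 0 = 2, a contradiction. The system is inconsistent.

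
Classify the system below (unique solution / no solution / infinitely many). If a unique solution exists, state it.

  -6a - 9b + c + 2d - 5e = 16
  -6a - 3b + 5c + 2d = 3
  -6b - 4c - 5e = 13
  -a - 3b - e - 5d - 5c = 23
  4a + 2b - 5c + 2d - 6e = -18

infinitely many solutions

Row-reduce:
R1 ← R1 / (-6).
R2 ← R2 + 6·R1.
R4 ← R4 + 1·R1.
R5 ← R5 − 4·R1.
R2 ← R2 / (6).
R1 ← R1 − 3/2·R2.
R3 ← R3 + 6·R2.
R4 ← R4 + 3/2·R2.
R5 ← R5 + 4·R2.
Swap R3 and R4.
R3 ← R3 / (-25/6).
R1 ← R1 + 7/6·R3.
R2 ← R2 − 2/3·R3.
R5 ← R5 + 5/3·R3.
Swap R4 and R5.
R4 ← R4 / (82/15).
R1 ← R1 − 29/25·R4.
R2 ← R2 + 64/75·R4.
R3 ← R3 − 32/25·R4.
Rank is 4 with 5 unknowns, leaving e free.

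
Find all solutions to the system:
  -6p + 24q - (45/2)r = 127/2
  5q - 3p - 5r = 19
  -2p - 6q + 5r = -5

Row-reduce:
R1 ← R1 / (-6).
R2 ← R2 + 3·R1.
R3 ← R3 + 2·R1.
R2 ← R2 / (-7).
R1 ← R1 + 4·R2.
R3 ← R3 + 14·R2.
Row 3 reduces to 0 = -2/3, a contradiction. The system is inconsistent.

no solution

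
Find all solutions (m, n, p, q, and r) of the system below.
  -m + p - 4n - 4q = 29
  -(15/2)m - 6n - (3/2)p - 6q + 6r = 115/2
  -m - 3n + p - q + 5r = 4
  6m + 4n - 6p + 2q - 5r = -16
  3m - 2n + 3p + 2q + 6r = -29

Row-reduce:
R1 ← R1 / (-1).
R2 ← R2 + 15/2·R1.
R3 ← R3 + 1·R1.
R4 ← R4 − 6·R1.
R5 ← R5 − 3·R1.
R2 ← R2 / (24).
R1 ← R1 − 4·R2.
R3 ← R3 − 1·R2.
R4 ← R4 + 20·R2.
R5 ← R5 + 14·R2.
R3 ← R3 / (3/8).
R1 ← R1 − 1/2·R3.
R2 ← R2 + 3/8·R3.
R4 ← R4 + 15/2·R3.
R5 ← R5 − 3/4·R3.
R4 ← R4 / (38).
R1 ← R1 + 8/3·R4.
R2 ← R2 − 3·R4.
R3 ← R3 − 16/3·R4.
Row 5 reduces to 0 = 4/3, a contradiction. The system is inconsistent.

no solution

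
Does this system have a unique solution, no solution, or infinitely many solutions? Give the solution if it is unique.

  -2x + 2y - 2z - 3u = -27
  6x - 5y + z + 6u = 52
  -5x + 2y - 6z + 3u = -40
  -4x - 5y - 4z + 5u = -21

Row-reduce the augmented matrix:
R1 ← R1 / (-2).
R2 ← R2 − 6·R1.
R3 ← R3 + 5·R1.
R4 ← R4 + 4·R1.
R1 ← R1 + 1·R2.
R3 ← R3 + 3·R2.
R4 ← R4 + 9·R2.
R3 ← R3 / (-16).
R1 ← R1 + 4·R3.
R2 ← R2 + 5·R3.
R4 ← R4 + 45·R3.
R4 ← R4 / (-647/32).
R1 ← R1 + 15/8·R4.
R2 ← R2 + 111/32·R4.
R3 ← R3 + 3/32·R4.
Reading off the reduced rows gives x = 5, y = 0, z = 4, u = 3.

x = 5, y = 0, z = 4, u = 3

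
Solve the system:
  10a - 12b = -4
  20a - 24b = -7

no solution

Row-reduce:
R1 ← R1 / (10).
R2 ← R2 − 20·R1.
Row 2 reduces to 0 = 1, a contradiction. The system is inconsistent.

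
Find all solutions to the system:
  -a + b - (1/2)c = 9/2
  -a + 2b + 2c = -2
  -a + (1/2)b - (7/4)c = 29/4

Row-reduce:
R1 ← R1 / (-1).
R2 ← R2 + 1·R1.
R3 ← R3 + 1·R1.
R1 ← R1 + 1·R2.
R3 ← R3 + 1/2·R2.
Row 3 reduces to 0 = -1/2, a contradiction. The system is inconsistent.

no solution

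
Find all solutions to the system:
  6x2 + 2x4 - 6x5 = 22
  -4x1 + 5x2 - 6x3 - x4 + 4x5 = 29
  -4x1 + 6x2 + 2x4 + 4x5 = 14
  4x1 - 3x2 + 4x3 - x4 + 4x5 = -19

infinitely many solutions

Row-reduce:
Swap R1 and R2.
R1 ← R1 / (-4).
R3 ← R3 + 4·R1.
R4 ← R4 − 4·R1.
R2 ← R2 / (6).
R1 ← R1 + 5/4·R2.
R3 ← R3 − 1·R2.
R4 ← R4 − 2·R2.
R3 ← R3 / (6).
R1 ← R1 − 3/2·R3.
R4 ← R4 + 2·R3.
R4 ← R4 / (-16/9).
R2 ← R2 − 1/3·R4.
R3 ← R3 − 4/9·R4.
Rank is 4 with 5 unknowns, leaving x5 free.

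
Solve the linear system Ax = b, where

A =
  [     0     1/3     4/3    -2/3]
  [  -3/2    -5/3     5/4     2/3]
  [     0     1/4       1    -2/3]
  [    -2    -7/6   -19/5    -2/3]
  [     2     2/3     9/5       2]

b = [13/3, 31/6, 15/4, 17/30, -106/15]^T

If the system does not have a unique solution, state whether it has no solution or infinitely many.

no solution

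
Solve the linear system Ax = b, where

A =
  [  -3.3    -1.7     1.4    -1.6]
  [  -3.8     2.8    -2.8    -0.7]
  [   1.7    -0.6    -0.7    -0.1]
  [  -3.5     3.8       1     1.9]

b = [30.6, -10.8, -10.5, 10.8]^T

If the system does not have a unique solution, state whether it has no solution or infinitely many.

x_1 = -6, x_2 = -6, x_3 = 5, x_4 = 4

Row-reduce the augmented matrix:
R1 ← R1 / (-33/10).
R2 ← R2 + 19/5·R1.
R3 ← R3 − 17/10·R1.
R4 ← R4 + 7/2·R1.
R2 ← R2 / (157/33).
R1 ← R1 − 17/33·R2.
R3 ← R3 + 487/330·R2.
R4 ← R4 − 1849/330·R2.
R3 ← R3 / (-10577/7850).
R1 ← R1 − 42/785·R3.
R2 ← R2 + 728/785·R3.
R4 ← R4 − 18492/3925·R3.
R4 ← R4 / (10953/42308).
R1 ← R1 − 1023/3022·R4.
R2 ← R2 − 1911/3022·R4.
R3 ← R3 − 8947/21154·R4.
Reading off the reduced rows gives x_1 = -6, x_2 = -6, x_3 = 5, x_4 = 4.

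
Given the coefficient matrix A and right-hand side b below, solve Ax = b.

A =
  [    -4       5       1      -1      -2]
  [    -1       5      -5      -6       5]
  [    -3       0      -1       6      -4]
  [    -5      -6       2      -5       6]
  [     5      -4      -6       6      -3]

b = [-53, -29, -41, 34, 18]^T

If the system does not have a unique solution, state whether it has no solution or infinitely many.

x_1 = 6, x_2 = -6, x_3 = 3, x_4 = -2, x_5 = 2

Row-reduce the augmented matrix:
R1 ← R1 / (-4).
R2 ← R2 + 1·R1.
R3 ← R3 + 3·R1.
R4 ← R4 + 5·R1.
R5 ← R5 − 5·R1.
R2 ← R2 / (15/4).
R1 ← R1 + 5/4·R2.
R3 ← R3 + 15/4·R2.
R4 ← R4 + 49/4·R2.
R5 ← R5 − 9/4·R2.
R3 ← R3 / (-7).
R1 ← R1 + 2·R3.
R2 ← R2 + 7/5·R3.
R4 ← R4 + 82/5·R3.
R5 ← R5 + 8/5·R3.
R4 ← R4 / (-2612/105).
R1 ← R1 + 41/21·R4.
R2 ← R2 + 26/15·R4.
R3 ← R3 + 1/7·R4.
R5 ← R5 − 279/35·R4.
R5 ← R5 / (-8507/2612).
R1 ← R1 + 129/2612·R5.
R2 ← R2 + 637/1306·R5.
R3 ← R3 + 1411/2612·R5.
R4 ← R4 + 2041/2612·R5.
Reading off the reduced rows gives x_1 = 6, x_2 = -6, x_3 = 3, x_4 = -2, x_5 = 2.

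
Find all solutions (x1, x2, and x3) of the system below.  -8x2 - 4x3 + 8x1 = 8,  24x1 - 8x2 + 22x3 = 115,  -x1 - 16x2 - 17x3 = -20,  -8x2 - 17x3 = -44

no solution

Row-reduce:
R1 ← R1 / (8).
R2 ← R2 − 24·R1.
R3 ← R3 + 1·R1.
R2 ← R2 / (16).
R1 ← R1 + 1·R2.
R3 ← R3 + 17·R2.
R4 ← R4 + 8·R2.
R3 ← R3 / (149/8).
R1 ← R1 − 13/8·R3.
R2 ← R2 − 17/8·R3.
Row 4 reduces to 0 = 3/2, a contradiction. The system is inconsistent.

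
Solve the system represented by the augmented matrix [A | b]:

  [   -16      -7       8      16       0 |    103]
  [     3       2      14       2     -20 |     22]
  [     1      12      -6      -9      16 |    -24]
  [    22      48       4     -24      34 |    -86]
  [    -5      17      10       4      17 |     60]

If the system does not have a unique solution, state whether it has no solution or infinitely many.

Row-reduce:
R1 ← R1 / (-16).
R2 ← R2 − 3·R1.
R3 ← R3 − 1·R1.
R4 ← R4 − 22·R1.
R5 ← R5 + 5·R1.
R2 ← R2 / (11/16).
R1 ← R1 − 7/16·R2.
R3 ← R3 − 185/16·R2.
R4 ← R4 − 307/8·R2.
R5 ← R5 − 307/16·R2.
R3 ← R3 / (-2928/11).
R1 ← R1 + 114/11·R3.
R2 ← R2 − 248/11·R3.
R4 ← R4 + 9352/11·R3.
R5 ← R5 + 4676/11·R3.
R4 ← R4 / (4775/366).
R1 ← R1 + 291/488·R4.
R2 ← R2 + 193/366·R4.
R3 ← R3 − 1013/2928·R4.
R5 ← R5 − 4775/732·R4.
Rank is 4 with 5 unknowns, leaving x_5 free.

infinitely many solutions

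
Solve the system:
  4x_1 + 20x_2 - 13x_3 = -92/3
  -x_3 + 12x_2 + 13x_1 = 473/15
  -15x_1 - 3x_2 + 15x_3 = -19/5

Row-reduce the augmented matrix:
R1 ← R1 / (4).
R2 ← R2 − 13·R1.
R3 ← R3 + 15·R1.
R2 ← R2 / (-53).
R1 ← R1 − 5·R2.
R3 ← R3 − 72·R2.
R3 ← R3 / (4725/212).
R1 ← R1 − 34/53·R3.
R2 ← R2 + 165/212·R3.
Reading off the reduced rows gives x_1 = 3, x_2 = -2/5, x_3 = 8/3.

x_1 = 3, x_2 = -2/5, x_3 = 8/3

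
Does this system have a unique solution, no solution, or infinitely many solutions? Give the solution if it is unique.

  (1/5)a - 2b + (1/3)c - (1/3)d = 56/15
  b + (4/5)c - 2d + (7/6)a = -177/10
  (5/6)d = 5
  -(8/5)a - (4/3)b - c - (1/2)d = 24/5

a = -3, b = -3, c = 1, d = 6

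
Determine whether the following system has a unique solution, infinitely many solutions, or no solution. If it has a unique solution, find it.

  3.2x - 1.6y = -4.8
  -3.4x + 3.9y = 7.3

Row-reduce the augmented matrix:
R1 ← R1 / (16/5).
R2 ← R2 + 17/5·R1.
R2 ← R2 / (11/5).
R1 ← R1 + 1/2·R2.
Reading off the reduced rows gives x = -1, y = 1.

x = -1, y = 1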